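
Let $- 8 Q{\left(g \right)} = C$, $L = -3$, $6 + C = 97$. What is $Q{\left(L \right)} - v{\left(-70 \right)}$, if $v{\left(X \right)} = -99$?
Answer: $\frac{701}{8} \approx 87.625$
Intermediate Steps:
$C = 91$ ($C = -6 + 97 = 91$)
$Q{\left(g \right)} = - \frac{91}{8}$ ($Q{\left(g \right)} = \left(- \frac{1}{8}\right) 91 = - \frac{91}{8}$)
$Q{\left(L \right)} - v{\left(-70 \right)} = - \frac{91}{8} - -99 = - \frac{91}{8} + 99 = \frac{701}{8}$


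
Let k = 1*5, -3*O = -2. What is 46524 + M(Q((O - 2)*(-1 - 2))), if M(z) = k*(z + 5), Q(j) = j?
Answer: 46569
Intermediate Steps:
O = 2/3 (O = -1/3*(-2) = 2/3 ≈ 0.66667)
k = 5
M(z) = 25 + 5*z (M(z) = 5*(z + 5) = 5*(5 + z) = 25 + 5*z)
46524 + M(Q((O - 2)*(-1 - 2))) = 46524 + (25 + 5*((2/3 - 2)*(-1 - 2))) = 46524 + (25 + 5*(-4/3*(-3))) = 46524 + (25 + 5*4) = 46524 + (25 + 20) = 46524 + 45 = 46569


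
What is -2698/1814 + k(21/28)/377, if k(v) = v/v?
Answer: -507666/341939 ≈ -1.4847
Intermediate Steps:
k(v) = 1
-2698/1814 + k(21/28)/377 = -2698/1814 + 1/377 = -2698*1/1814 + 1*(1/377) = -1349/907 + 1/377 = -507666/341939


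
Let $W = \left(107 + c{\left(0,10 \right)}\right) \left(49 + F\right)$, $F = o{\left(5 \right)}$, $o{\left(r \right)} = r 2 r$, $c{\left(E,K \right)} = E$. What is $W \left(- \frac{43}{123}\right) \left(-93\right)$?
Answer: $\frac{14120469}{41} \approx 3.444 \cdot 10^{5}$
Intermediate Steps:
$o{\left(r \right)} = 2 r^{2}$ ($o{\left(r \right)} = 2 r r = 2 r^{2}$)
$F = 50$ ($F = 2 \cdot 5^{2} = 2 \cdot 25 = 50$)
$W = 10593$ ($W = \left(107 + 0\right) \left(49 + 50\right) = 107 \cdot 99 = 10593$)
$W \left(- \frac{43}{123}\right) \left(-93\right) = 10593 \left(- \frac{43}{123}\right) \left(-93\right) = \left(- \frac{151833}{41}\right) \left(-93\right) = \frac{14120469}{41}$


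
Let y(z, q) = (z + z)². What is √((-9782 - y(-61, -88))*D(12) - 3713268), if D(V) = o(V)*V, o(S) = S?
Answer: 2*I*√1816293 ≈ 2695.4*I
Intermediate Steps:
y(z, q) = 4*z² (y(z, q) = (2*z)² = 4*z²)
D(V) = V² (D(V) = V*V = V²)
√((-9782 - y(-61, -88))*D(12) - 3713268) = √((-9782 - 4*(-61)²)*12² - 3713268) = √((-9782 - 4*3721)*144 - 3713268) = √((-9782 - 1*14884)*144 - 3713268) = √((-9782 - 14884)*144 - 3713268) = √(-24666*144 - 3713268) = √(-3551904 - 3713268) = √(-7265172) = 2*I*√1816293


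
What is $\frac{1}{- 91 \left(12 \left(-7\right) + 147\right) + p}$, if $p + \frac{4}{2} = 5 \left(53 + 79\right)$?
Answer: $- \frac{1}{5075} \approx -0.00019704$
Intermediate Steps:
$p = 658$ ($p = -2 + 5 \left(53 + 79\right) = -2 + 5 \cdot 132 = -2 + 660 = 658$)
$\frac{1}{- 91 \left(12 \left(-7\right) + 147\right) + p} = \frac{1}{- 91 \left(12 \left(-7\right) + 147\right) + 658} = \frac{1}{- 91 \left(-84 + 147\right) + 658} = \frac{1}{\left(-91\right) 63 + 658} = \frac{1}{-5733 + 658} = \frac{1}{-5075} = - \frac{1}{5075}$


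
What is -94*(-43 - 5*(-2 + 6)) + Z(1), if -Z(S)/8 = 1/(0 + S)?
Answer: 5914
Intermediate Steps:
Z(S) = -8/S (Z(S) = -8/(0 + S) = -8/S)
-94*(-43 - 5*(-2 + 6)) + Z(1) = -94*(-43 - 5*(-2 + 6)) - 8/1 = -94*(-43 - 5*4) - 8*1 = -94*(-43 - 20) - 8 = -94*(-63) - 8 = 5922 - 8 = 5914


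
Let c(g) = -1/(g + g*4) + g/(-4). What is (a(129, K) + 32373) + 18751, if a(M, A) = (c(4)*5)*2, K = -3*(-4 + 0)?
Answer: 102227/2 ≈ 51114.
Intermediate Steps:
c(g) = -g/4 - 1/(5*g) (c(g) = -1/(g + 4*g) + g*(-¼) = -1/(5*g) - g/4 = -g/4 - 1/(5*g))
K = 12 (K = -3*(-4) = 12)
a(M, A) = -21/2 (a(M, A) = ((-¼*4 - ⅕/4)*5)*2 = ((-1 - ⅕*¼)*5)*2 = ((-1 - 1/20)*5)*2 = -21/20*5*2 = -21/4*2 = -21/2)
(a(129, K) + 32373) + 18751 = (-21/2 + 32373) + 18751 = 64725/2 + 18751 = 102227/2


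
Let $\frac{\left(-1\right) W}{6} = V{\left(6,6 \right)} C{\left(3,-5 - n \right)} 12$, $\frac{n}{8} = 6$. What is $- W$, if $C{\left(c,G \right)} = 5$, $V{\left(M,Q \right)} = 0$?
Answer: $0$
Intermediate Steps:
$n = 48$ ($n = 8 \cdot 6 = 48$)
$W = 0$ ($W = - 6 \cdot 0 \cdot 5 \cdot 12 = - 6 \cdot 0 \cdot 12 = \left(-6\right) 0 = 0$)
$- W = \left(-1\right) 0 = 0$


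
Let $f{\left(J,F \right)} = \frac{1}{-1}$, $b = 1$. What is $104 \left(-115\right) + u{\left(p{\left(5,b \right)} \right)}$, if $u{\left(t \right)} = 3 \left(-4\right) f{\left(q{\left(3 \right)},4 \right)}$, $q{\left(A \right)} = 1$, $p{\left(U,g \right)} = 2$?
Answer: $-11948$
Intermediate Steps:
$f{\left(J,F \right)} = -1$
$u{\left(t \right)} = 12$ ($u{\left(t \right)} = 3 \left(-4\right) \left(-1\right) = \left(-12\right) \left(-1\right) = 12$)
$104 \left(-115\right) + u{\left(p{\left(5,b \right)} \right)} = 104 \left(-115\right) + 12 = -11960 + 12 = -11948$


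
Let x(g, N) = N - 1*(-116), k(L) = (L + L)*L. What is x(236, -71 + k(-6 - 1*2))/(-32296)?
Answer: -173/32296 ≈ -0.0053567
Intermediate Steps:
k(L) = 2*L² (k(L) = (2*L)*L = 2*L²)
x(g, N) = 116 + N (x(g, N) = N + 116 = 116 + N)
x(236, -71 + k(-6 - 1*2))/(-32296) = (116 + (-71 + 2*(-6 - 1*2)²))/(-32296) = (116 + (-71 + 2*(-6 - 2)²))*(-1/32296) = (116 + (-71 + 2*(-8)²))*(-1/32296) = (116 + (-71 + 2*64))*(-1/32296) = (116 + (-71 + 128))*(-1/32296) = (116 + 57)*(-1/32296) = 173*(-1/32296) = -173/32296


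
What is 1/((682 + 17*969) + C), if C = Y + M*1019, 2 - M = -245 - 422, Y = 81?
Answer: 1/698947 ≈ 1.4307e-6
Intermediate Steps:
M = 669 (M = 2 - (-245 - 422) = 2 - 1*(-667) = 2 + 667 = 669)
C = 681792 (C = 81 + 669*1019 = 81 + 681711 = 681792)
1/((682 + 17*969) + C) = 1/((682 + 17*969) + 681792) = 1/((682 + 16473) + 681792) = 1/(17155 + 681792) = 1/698947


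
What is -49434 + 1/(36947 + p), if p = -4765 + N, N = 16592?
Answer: -2411093915/48774 ≈ -49434.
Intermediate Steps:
p = 11827 (p = -4765 + 16592 = 11827)
-49434 + 1/(36947 + p) = -49434 + 1/(36947 + 11827) = -49434 + 1/48774 = -2411093915/48774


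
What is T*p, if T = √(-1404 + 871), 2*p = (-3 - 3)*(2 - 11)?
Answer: 27*I*√533 ≈ 623.34*I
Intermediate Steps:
p = 27 (p = ((-3 - 3)*(2 - 11))/2 = (-6*(-9))/2 = (½)*54 = 27)
T = I*√533 (T = √(-533) = I*√533 ≈ 23.087*I)
T*p = (I*√533)*27 = 27*I*√533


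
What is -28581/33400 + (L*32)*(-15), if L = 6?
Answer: -96220581/33400 ≈ -2880.9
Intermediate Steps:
-28581/33400 + (L*32)*(-15) = -28581/33400 + (6*32)*(-15) = -28581*1/33400 + 192*(-15) = -28581/33400 - 2880 = -96220581/33400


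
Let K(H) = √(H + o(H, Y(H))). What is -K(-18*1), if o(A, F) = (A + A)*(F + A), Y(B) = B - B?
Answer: -3*√70 ≈ -25.100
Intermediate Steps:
Y(B) = 0
o(A, F) = 2*A*(A + F) (o(A, F) = (2*A)*(A + F) = 2*A*(A + F))
K(H) = √(H + 2*H²) (K(H) = √(H + 2*H*(H + 0)) = √(H + 2*H*H) = √(H + 2*H²))
-K(-18*1) = -√((-18*1)*(1 + 2*(-18*1))) = -√(-18*(1 + 2*(-18))) = -√(-18*(1 - 36)) = -√(-18*(-35)) = -√630 = -3*√70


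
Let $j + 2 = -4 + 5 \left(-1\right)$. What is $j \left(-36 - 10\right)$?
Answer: $506$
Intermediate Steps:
$j = -11$ ($j = -2 + \left(-4 + 5 \left(-1\right)\right) = -2 - 9 = -11$)
$j \left(-36 - 10\right) = - 11 \left(-36 - 10\right) = \left(-11\right) \left(-46\right) = 506$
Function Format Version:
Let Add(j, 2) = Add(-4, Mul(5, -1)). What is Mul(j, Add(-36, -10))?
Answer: 506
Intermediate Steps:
j = -11 (j = Add(-2, Add(-4, Mul(5, -1))) = Add(-2, Add(-4, -5)) = Add(-2, -9) = -11)
Mul(j, Add(-36, -10)) = Mul(-11, Add(-36, -10)) = Mul(-11, -46) = 506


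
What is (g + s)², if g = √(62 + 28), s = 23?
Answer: 619 + 138*√10 ≈ 1055.4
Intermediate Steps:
g = 3*√10 (g = √90 = 3*√10 ≈ 9.4868)
(g + s)² = (3*√10 + 23)² = (23 + 3*√10)²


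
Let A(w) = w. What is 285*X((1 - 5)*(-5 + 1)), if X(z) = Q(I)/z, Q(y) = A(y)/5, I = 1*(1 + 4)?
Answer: 285/16 ≈ 17.813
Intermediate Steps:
I = 5 (I = 1*5 = 5)
Q(y) = y/5
X(z) = 1/z (X(z) = ((1/5)*5)/z = 1/z)
285*X((1 - 5)*(-5 + 1)) = 285/(((1 - 5)*(-5 + 1))) = 285/((-4*(-4))) = 285/16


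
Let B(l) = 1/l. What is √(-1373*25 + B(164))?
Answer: I*√230801259/82 ≈ 185.27*I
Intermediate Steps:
√(-1373*25 + B(164)) = √(-1373*25 + 1/164) = √(-34325 + 1/164) = √(-5629299/164) = I*√230801259/82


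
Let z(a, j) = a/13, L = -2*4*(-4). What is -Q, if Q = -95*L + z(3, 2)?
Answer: 39517/13 ≈ 3039.8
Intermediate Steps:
L = 32 (L = -8*(-4) = 32)
z(a, j) = a/13 (z(a, j) = a*(1/13) = a/13)
Q = -39517/13 (Q = -95*32 + (1/13)*3 = -3040 + 3/13 = -39517/13 ≈ -3039.8)
-Q = -1*(-39517/13) = 39517/13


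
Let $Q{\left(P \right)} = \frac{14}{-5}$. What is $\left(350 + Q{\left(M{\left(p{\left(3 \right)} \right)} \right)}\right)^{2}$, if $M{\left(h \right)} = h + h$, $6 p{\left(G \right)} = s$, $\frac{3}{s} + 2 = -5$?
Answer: $\frac{3013696}{25} \approx 1.2055 \cdot 10^{5}$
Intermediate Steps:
$s = - \frac{3}{7}$ ($s = \frac{3}{-2 - 5} = \frac{3}{-7} = 3 \left(- \frac{1}{7}\right) = - \frac{3}{7} \approx -0.42857$)
$p{\left(G \right)} = - \frac{1}{14}$ ($p{\left(G \right)} = \frac{1}{6} \left(- \frac{3}{7}\right) = - \frac{1}{14}$)
$M{\left(h \right)} = 2 h$
$Q{\left(P \right)} = - \frac{14}{5}$ ($Q{\left(P \right)} = 14 \left(- \frac{1}{5}\right) = - \frac{14}{5}$)
$\left(350 + Q{\left(M{\left(p{\left(3 \right)} \right)} \right)}\right)^{2} = \left(350 - \frac{14}{5}\right)^{2} = \left(\frac{1736}{5}\right)^{2} = \frac{3013696}{25}$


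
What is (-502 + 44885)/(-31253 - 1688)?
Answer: -44383/32941 ≈ -1.3473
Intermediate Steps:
(-502 + 44885)/(-31253 - 1688) = 44383/(-32941) = 44383*(-1/32941) = -44383/32941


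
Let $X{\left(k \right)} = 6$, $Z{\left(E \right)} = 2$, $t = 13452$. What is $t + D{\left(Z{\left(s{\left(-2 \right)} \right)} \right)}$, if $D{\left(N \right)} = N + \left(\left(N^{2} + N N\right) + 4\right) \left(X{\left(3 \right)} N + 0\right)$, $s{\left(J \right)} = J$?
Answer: $13598$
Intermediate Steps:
$D{\left(N \right)} = N + 6 N \left(4 + 2 N^{2}\right)$ ($D{\left(N \right)} = N + \left(\left(N^{2} + N N\right) + 4\right) \left(6 N + 0\right) = N + \left(\left(N^{2} + N^{2}\right) + 4\right) 6 N = N + \left(2 N^{2} + 4\right) 6 N = N + \left(4 + 2 N^{2}\right) 6 N = N + 6 N \left(4 + 2 N^{2}\right)$)
$t + D{\left(Z{\left(s{\left(-2 \right)} \right)} \right)} = 13452 + 2 \left(25 + 12 \cdot 2^{2}\right) = 13452 + 2 \left(25 + 12 \cdot 4\right) = 13452 + 2 \left(25 + 48\right) = 13452 + 2 \cdot 73 = 13452 + 146 = 13598$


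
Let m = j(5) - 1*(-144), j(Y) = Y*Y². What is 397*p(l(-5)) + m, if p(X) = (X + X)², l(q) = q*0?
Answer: 269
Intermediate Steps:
l(q) = 0
j(Y) = Y³
m = 269 (m = 5³ - 1*(-144) = 125 + 144 = 269)
p(X) = 4*X² (p(X) = (2*X)² = 4*X²)
397*p(l(-5)) + m = 397*(4*0²) + 269 = 397*(4*0) + 269 = 397*0 + 269 = 0 + 269 = 269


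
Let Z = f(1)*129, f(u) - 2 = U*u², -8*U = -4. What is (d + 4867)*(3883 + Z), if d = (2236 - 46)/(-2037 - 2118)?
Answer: 11338137343/554 ≈ 2.0466e+7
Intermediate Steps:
U = ½ (U = -⅛*(-4) = ½ ≈ 0.50000)
d = -146/277 (d = 2190/(-4155) = 2190*(-1/4155) = -146/277 ≈ -0.52708)
f(u) = 2 + u²/2
Z = 645/2 (Z = (2 + (½)*1²)*129 = (2 + (½)*1)*129 = (2 + ½)*129 = (5/2)*129 = 645/2 ≈ 322.50)
(d + 4867)*(3883 + Z) = (-146/277 + 4867)*(3883 + 645/2) = (1348013/277)*(8411/2) = 11338137343/554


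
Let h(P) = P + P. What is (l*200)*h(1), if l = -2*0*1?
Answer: 0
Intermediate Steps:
h(P) = 2*P
l = 0 (l = 0*1 = 0)
(l*200)*h(1) = (0*200)*(2*1) = 0*2 = 0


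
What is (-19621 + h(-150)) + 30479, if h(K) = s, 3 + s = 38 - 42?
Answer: 10851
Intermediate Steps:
s = -7 (s = -3 + (38 - 42) = -3 - 4 = -7)
h(K) = -7
(-19621 + h(-150)) + 30479 = (-19621 - 7) + 30479 = -19628 + 30479 = 10851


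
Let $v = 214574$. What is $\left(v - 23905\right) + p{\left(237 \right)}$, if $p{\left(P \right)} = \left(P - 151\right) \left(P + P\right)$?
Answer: $231433$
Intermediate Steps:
$p{\left(P \right)} = 2 P \left(-151 + P\right)$ ($p{\left(P \right)} = \left(-151 + P\right) 2 P = 2 P \left(-151 + P\right)$)
$\left(v - 23905\right) + p{\left(237 \right)} = \left(214574 - 23905\right) + 2 \cdot 237 \left(-151 + 237\right) = 190669 + 2 \cdot 237 \cdot 86 = 190669 + 40764 = 231433$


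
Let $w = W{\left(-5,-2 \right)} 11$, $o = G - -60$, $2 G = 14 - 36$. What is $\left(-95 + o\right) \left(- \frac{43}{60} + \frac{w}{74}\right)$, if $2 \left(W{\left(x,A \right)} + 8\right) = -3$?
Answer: $\frac{54349}{555} \approx 97.926$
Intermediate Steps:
$G = -11$ ($G = \frac{14 - 36}{2} = \frac{1}{2} \left(-22\right) = -11$)
$o = 49$ ($o = -11 - -60 = -11 + 60 = 49$)
$W{\left(x,A \right)} = - \frac{19}{2}$ ($W{\left(x,A \right)} = -8 + \frac{1}{2} \left(-3\right) = -8 - \frac{3}{2} = - \frac{19}{2}$)
$w = - \frac{209}{2}$ ($w = \left(- \frac{19}{2}\right) 11 = - \frac{209}{2} \approx -104.5$)
$\left(-95 + o\right) \left(- \frac{43}{60} + \frac{w}{74}\right) = \left(-95 + 49\right) \left(- \frac{43}{60} - \frac{209}{2 \cdot 74}\right) = - 46 \left(\left(-43\right) \frac{1}{60} - \frac{209}{148}\right) = - 46 \left(- \frac{43}{60} - \frac{209}{148}\right) = \left(-46\right) \left(- \frac{2363}{1110}\right) = \frac{54349}{555}$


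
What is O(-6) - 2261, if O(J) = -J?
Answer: -2255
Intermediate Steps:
O(-6) - 2261 = -1*(-6) - 2261 = 6 - 2261 = -2255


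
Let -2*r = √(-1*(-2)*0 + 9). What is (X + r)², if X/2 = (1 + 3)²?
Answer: 3721/4 ≈ 930.25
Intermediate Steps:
X = 32 (X = 2*(1 + 3)² = 2*4² = 2*16 = 32)
r = -3/2 (r = -√(-1*(-2)*0 + 9)/2 = -√(2*0 + 9)/2 = -√(0 + 9)/2 = -√9/2 = -½*3 = -3/2 ≈ -1.5000)
(X + r)² = (32 - 3/2)² = (61/2)² = 3721/4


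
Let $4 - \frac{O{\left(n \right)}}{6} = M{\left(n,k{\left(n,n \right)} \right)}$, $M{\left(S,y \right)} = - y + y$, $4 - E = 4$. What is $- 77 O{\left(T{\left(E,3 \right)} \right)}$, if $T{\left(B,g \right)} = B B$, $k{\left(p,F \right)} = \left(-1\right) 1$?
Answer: $-1848$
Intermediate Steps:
$k{\left(p,F \right)} = -1$
$E = 0$ ($E = 4 - 4 = 0$)
$T{\left(B,g \right)} = B^{2}$
$M{\left(S,y \right)} = 0$
$O{\left(n \right)} = 24$ ($O{\left(n \right)} = 24 - 0 = 24 + 0 = 24$)
$- 77 O{\left(T{\left(E,3 \right)} \right)} = \left(-77\right) 24 = -1848$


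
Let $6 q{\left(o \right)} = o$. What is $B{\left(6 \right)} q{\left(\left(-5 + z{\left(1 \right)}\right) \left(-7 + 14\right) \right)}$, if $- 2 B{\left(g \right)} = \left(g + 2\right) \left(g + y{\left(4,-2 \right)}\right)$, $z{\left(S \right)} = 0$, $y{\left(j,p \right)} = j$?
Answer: $\frac{700}{3} \approx 233.33$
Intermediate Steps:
$q{\left(o \right)} = \frac{o}{6}$
$B{\left(g \right)} = - \frac{\left(2 + g\right) \left(4 + g\right)}{2}$ ($B{\left(g \right)} = - \frac{\left(g + 2\right) \left(g + 4\right)}{2} = - \frac{\left(2 + g\right) \left(4 + g\right)}{2}$)
$B{\left(6 \right)} q{\left(\left(-5 + z{\left(1 \right)}\right) \left(-7 + 14\right) \right)} = \left(-4 - 18 - \frac{6^{2}}{2}\right) \frac{\left(-5 + 0\right) \left(-7 + 14\right)}{6} = \left(-4 - 18 - 18\right) \frac{\left(-5\right) 7}{6} = \left(-4 - 18 - 18\right) \frac{1}{6} \left(-35\right) = \left(-40\right) \left(- \frac{35}{6}\right) = \frac{700}{3}$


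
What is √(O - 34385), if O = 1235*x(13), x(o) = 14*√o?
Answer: √(-34385 + 17290*√13) ≈ 167.20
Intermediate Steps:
O = 17290*√13 (O = 1235*(14*√13) = 17290*√13 ≈ 62340.)
√(O - 34385) = √(17290*√13 - 34385) = √(-34385 + 17290*√13)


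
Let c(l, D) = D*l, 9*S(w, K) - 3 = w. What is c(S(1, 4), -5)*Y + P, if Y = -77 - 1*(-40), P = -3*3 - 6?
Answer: 605/9 ≈ 67.222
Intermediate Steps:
S(w, K) = ⅓ + w/9
P = -15 (P = -9 - 6 = -15)
Y = -37 (Y = -77 + 40 = -37)
c(S(1, 4), -5)*Y + P = -5*(⅓ + (⅑)*1)*(-37) - 15 = -5*(⅓ + ⅑)*(-37) - 15 = -5*4/9*(-37) - 15 = -20/9*(-37) - 15 = 740/9 - 15 = 605/9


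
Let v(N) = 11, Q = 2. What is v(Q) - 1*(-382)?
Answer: 393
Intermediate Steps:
v(Q) - 1*(-382) = 11 - 1*(-382) = 11 + 382 = 393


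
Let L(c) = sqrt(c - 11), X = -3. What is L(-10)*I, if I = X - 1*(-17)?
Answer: 14*I*sqrt(21) ≈ 64.156*I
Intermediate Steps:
L(c) = sqrt(-11 + c)
I = 14 (I = -3 - 1*(-17) = -3 + 17 = 14)
L(-10)*I = sqrt(-11 - 10)*14 = sqrt(-21)*14 = (I*sqrt(21))*14 = 14*I*sqrt(21)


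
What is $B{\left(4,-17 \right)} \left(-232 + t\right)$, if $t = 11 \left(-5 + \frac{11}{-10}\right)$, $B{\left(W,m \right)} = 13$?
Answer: $- \frac{38883}{10} \approx -3888.3$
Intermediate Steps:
$t = - \frac{671}{10}$ ($t = 11 \left(-5 + 11 \left(- \frac{1}{10}\right)\right) = 11 \left(-5 - \frac{11}{10}\right) = 11 \left(- \frac{61}{10}\right) = - \frac{671}{10} \approx -67.1$)
$B{\left(4,-17 \right)} \left(-232 + t\right) = 13 \left(-232 - \frac{671}{10}\right) = 13 \left(- \frac{2991}{10}\right) = - \frac{38883}{10}$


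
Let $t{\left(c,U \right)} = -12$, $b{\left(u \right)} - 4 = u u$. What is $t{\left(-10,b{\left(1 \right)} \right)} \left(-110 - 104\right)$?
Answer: $2568$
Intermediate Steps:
$b{\left(u \right)} = 4 + u^{2}$ ($b{\left(u \right)} = 4 + u u = 4 + u^{2}$)
$t{\left(-10,b{\left(1 \right)} \right)} \left(-110 - 104\right) = - 12 \left(-110 - 104\right) = \left(-12\right) \left(-214\right) = 2568$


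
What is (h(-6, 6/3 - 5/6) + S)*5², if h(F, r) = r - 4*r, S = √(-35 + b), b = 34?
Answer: -175/2 + 25*I ≈ -87.5 + 25.0*I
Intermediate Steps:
S = I (S = √(-35 + 34) = √(-1) = I ≈ 1.0*I)
h(F, r) = -3*r
(h(-6, 6/3 - 5/6) + S)*5² = (-3*(6/3 - 5/6) + I)*5² = (-3*(6*(⅓) - 5*⅙) + I)*25 = (-3*(2 - ⅚) + I)*25 = (-3*7/6 + I)*25 = (-7/2 + I)*25 = -175/2 + 25*I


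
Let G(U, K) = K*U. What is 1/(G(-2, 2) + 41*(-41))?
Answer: -1/1685 ≈ -0.00059347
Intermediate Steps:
1/(G(-2, 2) + 41*(-41)) = 1/(2*(-2) + 41*(-41)) = 1/(-4 - 1681) = 1/(-1685) = -1/1685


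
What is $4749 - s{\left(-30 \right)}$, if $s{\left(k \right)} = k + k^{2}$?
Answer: $3879$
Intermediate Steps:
$4749 - s{\left(-30 \right)} = 4749 - - 30 \left(1 - 30\right) = 4749 - \left(-30\right) \left(-29\right) = 4749 - 870 = 3879$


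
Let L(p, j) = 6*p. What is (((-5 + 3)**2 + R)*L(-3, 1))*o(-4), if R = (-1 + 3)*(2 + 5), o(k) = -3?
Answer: 972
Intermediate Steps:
R = 14 (R = 2*7 = 14)
(((-5 + 3)**2 + R)*L(-3, 1))*o(-4) = (((-5 + 3)**2 + 14)*(6*(-3)))*(-3) = (((-2)**2 + 14)*(-18))*(-3) = ((4 + 14)*(-18))*(-3) = (18*(-18))*(-3) = -324*(-3) = 972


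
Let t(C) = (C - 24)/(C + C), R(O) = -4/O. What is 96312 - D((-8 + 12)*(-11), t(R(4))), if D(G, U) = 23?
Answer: 96289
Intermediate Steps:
t(C) = (-24 + C)/(2*C) (t(C) = (-24 + C)/((2*C)) = (-24 + C)*(1/(2*C)) = (-24 + C)/(2*C))
96312 - D((-8 + 12)*(-11), t(R(4))) = 96312 - 1*23 = 96312 - 23 = 96289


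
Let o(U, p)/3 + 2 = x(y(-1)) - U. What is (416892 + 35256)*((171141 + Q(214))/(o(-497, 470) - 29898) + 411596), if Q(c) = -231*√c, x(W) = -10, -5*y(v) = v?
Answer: 1764410190433092/9481 + 34815396*√214/9481 ≈ 1.8610e+11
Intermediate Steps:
y(v) = -v/5
o(U, p) = -36 - 3*U (o(U, p) = -6 + 3*(-10 - U) = -6 + (-30 - 3*U) = -36 - 3*U)
(416892 + 35256)*((171141 + Q(214))/(o(-497, 470) - 29898) + 411596) = (416892 + 35256)*((171141 - 231*√214)/((-36 - 3*(-497)) - 29898) + 411596) = 452148*((171141 - 231*√214)/((-36 + 1491) - 29898) + 411596) = 452148*((171141 - 231*√214)/(1455 - 29898) + 411596) = 452148*((171141 - 231*√214)/(-28443) + 411596) = 452148*((171141 - 231*√214)*(-1/28443) + 411596) = 452148*((-57047/9481 + 77*√214/9481) + 411596) = 452148*(3902284629/9481 + 77*√214/9481) = 1764410190433092/9481 + 34815396*√214/9481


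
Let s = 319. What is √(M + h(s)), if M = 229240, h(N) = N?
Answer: √229559 ≈ 479.12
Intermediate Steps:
√(M + h(s)) = √(229240 + 319) = √229559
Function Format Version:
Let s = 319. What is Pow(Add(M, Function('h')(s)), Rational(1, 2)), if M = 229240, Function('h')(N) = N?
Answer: Pow(229559, Rational(1, 2)) ≈ 479.12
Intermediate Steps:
Pow(Add(M, Function('h')(s)), Rational(1, 2)) = Pow(Add(229240, 319), Rational(1, 2)) = Pow(229559, Rational(1, 2))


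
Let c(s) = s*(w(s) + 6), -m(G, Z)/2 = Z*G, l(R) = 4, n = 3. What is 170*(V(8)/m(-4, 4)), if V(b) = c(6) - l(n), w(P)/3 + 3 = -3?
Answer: -1615/4 ≈ -403.75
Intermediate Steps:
w(P) = -18 (w(P) = -9 + 3*(-3) = -9 - 9 = -18)
m(G, Z) = -2*G*Z (m(G, Z) = -2*Z*G = -2*G*Z)
c(s) = -12*s (c(s) = s*(-18 + 6) = s*(-12) = -12*s)
V(b) = -76 (V(b) = -12*6 - 1*4 = -72 - 4 = -76)
170*(V(8)/m(-4, 4)) = 170*(-76/((-2*(-4)*4))) = 170*(-76/32) = 170*(-76*1/32) = 170*(-19/8) = -1615/4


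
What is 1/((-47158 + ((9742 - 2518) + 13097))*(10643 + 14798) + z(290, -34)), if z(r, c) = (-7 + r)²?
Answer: -1/682680028 ≈ -1.4648e-9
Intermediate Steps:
1/((-47158 + ((9742 - 2518) + 13097))*(10643 + 14798) + z(290, -34)) = 1/((-47158 + ((9742 - 2518) + 13097))*(10643 + 14798) + (-7 + 290)²) = 1/((-47158 + (7224 + 13097))*25441 + 283²) = 1/((-47158 + 20321)*25441 + 80089) = 1/(-26837*25441 + 80089) = 1/(-682760117 + 80089) = 1/(-682680028) = -1/682680028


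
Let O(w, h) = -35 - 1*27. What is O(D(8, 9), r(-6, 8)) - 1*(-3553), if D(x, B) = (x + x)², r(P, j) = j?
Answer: 3491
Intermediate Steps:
D(x, B) = 4*x² (D(x, B) = (2*x)² = 4*x²)
O(w, h) = -62 (O(w, h) = -35 - 27 = -62)
O(D(8, 9), r(-6, 8)) - 1*(-3553) = -62 - 1*(-3553) = -62 + 3553 = 3491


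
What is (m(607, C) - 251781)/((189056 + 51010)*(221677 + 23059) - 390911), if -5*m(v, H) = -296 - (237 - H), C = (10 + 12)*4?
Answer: -251692/58752401665 ≈ -4.2839e-6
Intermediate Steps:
C = 88 (C = 22*4 = 88)
m(v, H) = 533/5 - H/5 (m(v, H) = -(-296 - (237 - H))/5 = -(-296 + (-237 + H))/5 = -(-533 + H)/5 = 533/5 - H/5)
(m(607, C) - 251781)/((189056 + 51010)*(221677 + 23059) - 390911) = ((533/5 - ⅕*88) - 251781)/((189056 + 51010)*(221677 + 23059) - 390911) = ((533/5 - 88/5) - 251781)/(240066*244736 - 390911) = (89 - 251781)/(58752792576 - 390911) = -251692/58752401665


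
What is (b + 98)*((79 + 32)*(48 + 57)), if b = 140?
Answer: 2773890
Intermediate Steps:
(b + 98)*((79 + 32)*(48 + 57)) = (140 + 98)*((79 + 32)*(48 + 57)) = 238*(111*105) = 238*11655 = 2773890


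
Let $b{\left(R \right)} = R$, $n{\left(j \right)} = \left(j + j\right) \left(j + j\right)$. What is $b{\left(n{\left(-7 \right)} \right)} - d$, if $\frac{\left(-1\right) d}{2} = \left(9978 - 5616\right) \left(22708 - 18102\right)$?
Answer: $40182940$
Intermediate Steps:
$n{\left(j \right)} = 4 j^{2}$ ($n{\left(j \right)} = 2 j 2 j = 4 j^{2}$)
$d = -40182744$ ($d = - 2 \left(9978 - 5616\right) \left(22708 - 18102\right) = - 2 \cdot 4362 \cdot 4606 = \left(-2\right) 20091372 = -40182744$)
$b{\left(n{\left(-7 \right)} \right)} - d = 4 \left(-7\right)^{2} - -40182744 = 4 \cdot 49 + 40182744 = 196 + 40182744 = 40182940$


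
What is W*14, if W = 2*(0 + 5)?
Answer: 140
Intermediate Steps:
W = 10 (W = 2*5 = 10)
W*14 = 10*14 = 140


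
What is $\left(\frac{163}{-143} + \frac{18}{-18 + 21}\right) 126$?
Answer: $\frac{87570}{143} \approx 612.38$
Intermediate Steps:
$\left(\frac{163}{-143} + \frac{18}{-18 + 21}\right) 126 = \left(163 \left(- \frac{1}{143}\right) + \frac{18}{3}\right) 126 = \left(- \frac{163}{143} + 18 \cdot \frac{1}{3}\right) 126 = \left(- \frac{163}{143} + 6\right) 126 = \frac{695}{143} \cdot 126 = \frac{87570}{143}$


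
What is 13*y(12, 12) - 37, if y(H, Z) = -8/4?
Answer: -63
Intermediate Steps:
y(H, Z) = -2 (y(H, Z) = -8*¼ = -2)
13*y(12, 12) - 37 = 13*(-2) - 37 = -26 - 37 = -63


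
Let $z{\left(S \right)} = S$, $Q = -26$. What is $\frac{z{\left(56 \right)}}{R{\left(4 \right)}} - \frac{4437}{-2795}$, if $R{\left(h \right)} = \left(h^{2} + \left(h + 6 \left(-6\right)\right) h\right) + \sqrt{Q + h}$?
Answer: $\frac{19112551}{17560985} - \frac{28 i \sqrt{22}}{6283} \approx 1.0884 - 0.020903 i$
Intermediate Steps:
$R{\left(h \right)} = h^{2} + \sqrt{-26 + h} + h \left(-36 + h\right)$ ($R{\left(h \right)} = \left(h^{2} + \left(h + 6 \left(-6\right)\right) h\right) + \sqrt{-26 + h} = \left(h^{2} + \left(h - 36\right) h\right) + \sqrt{-26 + h} = \left(h^{2} + \left(-36 + h\right) h\right) + \sqrt{-26 + h} = \left(h^{2} + h \left(-36 + h\right)\right) + \sqrt{-26 + h} = h^{2} + \sqrt{-26 + h} + h \left(-36 + h\right)$)
$\frac{z{\left(56 \right)}}{R{\left(4 \right)}} - \frac{4437}{-2795} = \frac{56}{\sqrt{-26 + 4} - 144 + 2 \cdot 4^{2}} - \frac{4437}{-2795} = \frac{56}{\sqrt{-22} - 144 + 2 \cdot 16} - - \frac{4437}{2795} = \frac{56}{i \sqrt{22} - 144 + 32} + \frac{4437}{2795} = \frac{56}{-112 + i \sqrt{22}} + \frac{4437}{2795} = \frac{4437}{2795} + \frac{56}{-112 + i \sqrt{22}}$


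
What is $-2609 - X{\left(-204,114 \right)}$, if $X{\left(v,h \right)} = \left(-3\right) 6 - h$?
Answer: $-2477$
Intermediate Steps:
$X{\left(v,h \right)} = -18 - h$
$-2609 - X{\left(-204,114 \right)} = -2609 - \left(-18 - 114\right) = -2609 - -132 = -2609 + 132 = -2477$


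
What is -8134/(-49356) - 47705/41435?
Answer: -201749569/204506586 ≈ -0.98652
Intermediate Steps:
-8134/(-49356) - 47705/41435 = -8134*(-1/49356) - 47705*1/41435 = 4067/24678 - 9541/8287 = -201749569/204506586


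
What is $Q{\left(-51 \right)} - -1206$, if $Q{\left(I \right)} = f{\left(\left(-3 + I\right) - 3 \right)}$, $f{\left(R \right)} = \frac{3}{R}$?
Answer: $\frac{22913}{19} \approx 1205.9$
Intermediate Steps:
$Q{\left(I \right)} = \frac{3}{-6 + I}$ ($Q{\left(I \right)} = \frac{3}{\left(-3 + I\right) - 3} = \frac{3}{-6 + I}$)
$Q{\left(-51 \right)} - -1206 = \frac{3}{-6 - 51} - -1206 = \frac{3}{-57} + 1206 = 3 \left(- \frac{1}{57}\right) + 1206 = - \frac{1}{19} + 1206 = \frac{22913}{19}$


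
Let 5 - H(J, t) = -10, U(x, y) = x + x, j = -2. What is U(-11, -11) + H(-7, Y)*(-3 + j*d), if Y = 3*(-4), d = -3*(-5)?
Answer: -517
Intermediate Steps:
d = 15
Y = -12
U(x, y) = 2*x
H(J, t) = 15 (H(J, t) = 5 - 1*(-10) = 5 + 10 = 15)
U(-11, -11) + H(-7, Y)*(-3 + j*d) = 2*(-11) + 15*(-3 - 2*15) = -22 + 15*(-3 - 30) = -22 + 15*(-33) = -22 - 495 = -517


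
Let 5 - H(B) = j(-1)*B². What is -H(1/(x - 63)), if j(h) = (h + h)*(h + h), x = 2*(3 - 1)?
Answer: -17401/3481 ≈ -4.9988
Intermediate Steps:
x = 4 (x = 2*2 = 4)
j(h) = 4*h² (j(h) = (2*h)*(2*h) = 4*h²)
H(B) = 5 - 4*B² (H(B) = 5 - 4*(-1)²*B² = 5 - 4*1*B² = 5 - 4*B²)
-H(1/(x - 63)) = -(5 - 4/(4 - 63)²) = -(5 - 4*(1/(-59))²) = -(5 - 4*(-1/59)²) = -(5 - 4*1/3481) = -(5 - 4/3481) = -1*17401/3481 = -17401/3481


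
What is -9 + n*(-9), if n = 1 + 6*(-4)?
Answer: 198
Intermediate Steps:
n = -23 (n = 1 - 24 = -23)
-9 + n*(-9) = -9 - 23*(-9) = -9 + 207 = 198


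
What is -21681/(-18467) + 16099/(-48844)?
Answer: 761686531/902002148 ≈ 0.84444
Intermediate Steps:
-21681/(-18467) + 16099/(-48844) = -21681*(-1/18467) + 16099*(-1/48844) = 21681/18467 - 16099/48844 = 761686531/902002148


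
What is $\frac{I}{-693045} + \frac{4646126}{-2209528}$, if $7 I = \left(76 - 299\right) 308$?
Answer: $- \frac{1599147252467}{765651166380} \approx -2.0886$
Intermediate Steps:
$I = -9812$ ($I = \frac{\left(76 - 299\right) 308}{7} = \frac{\left(-223\right) 308}{7} = \frac{1}{7} \left(-68684\right) = -9812$)
$\frac{I}{-693045} + \frac{4646126}{-2209528} = - \frac{9812}{-693045} + \frac{4646126}{-2209528} = \left(-9812\right) \left(- \frac{1}{693045}\right) + 4646126 \left(- \frac{1}{2209528}\right) = \frac{9812}{693045} - \frac{2323063}{1104764} = - \frac{1599147252467}{765651166380}$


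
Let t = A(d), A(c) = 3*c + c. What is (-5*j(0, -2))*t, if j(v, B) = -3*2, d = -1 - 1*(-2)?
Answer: 120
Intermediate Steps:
d = 1 (d = -1 + 2 = 1)
j(v, B) = -6
A(c) = 4*c
t = 4 (t = 4*1 = 4)
(-5*j(0, -2))*t = -5*(-6)*4 = 30*4 = 120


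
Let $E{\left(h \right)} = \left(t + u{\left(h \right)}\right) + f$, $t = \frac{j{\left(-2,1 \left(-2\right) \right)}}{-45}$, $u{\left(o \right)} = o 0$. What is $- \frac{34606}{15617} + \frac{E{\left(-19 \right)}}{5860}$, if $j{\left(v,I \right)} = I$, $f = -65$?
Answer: $- \frac{9171250691}{4118202900} \approx -2.227$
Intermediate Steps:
$u{\left(o \right)} = 0$
$t = \frac{2}{45}$ ($t = \frac{1 \left(-2\right)}{-45} = \left(-2\right) \left(- \frac{1}{45}\right) = \frac{2}{45} \approx 0.044444$)
$E{\left(h \right)} = - \frac{2923}{45}$ ($E{\left(h \right)} = \left(\frac{2}{45} + 0\right) - 65 = \frac{2}{45} - 65 = - \frac{2923}{45}$)
$- \frac{34606}{15617} + \frac{E{\left(-19 \right)}}{5860} = - \frac{34606}{15617} - \frac{2923}{45 \cdot 5860} = \left(-34606\right) \frac{1}{15617} - \frac{2923}{263700} = - \frac{34606}{15617} - \frac{2923}{263700} = - \frac{9171250691}{4118202900}$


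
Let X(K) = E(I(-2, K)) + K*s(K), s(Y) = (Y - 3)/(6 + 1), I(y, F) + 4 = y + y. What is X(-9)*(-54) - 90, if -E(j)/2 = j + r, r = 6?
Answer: -7974/7 ≈ -1139.1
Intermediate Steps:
I(y, F) = -4 + 2*y (I(y, F) = -4 + (y + y) = -4 + 2*y)
s(Y) = -3/7 + Y/7 (s(Y) = (-3 + Y)/7 = (-3 + Y)*(⅐) = -3/7 + Y/7)
E(j) = -12 - 2*j (E(j) = -2*(j + 6) = -2*(6 + j) = -12 - 2*j)
X(K) = 4 + K*(-3/7 + K/7) (X(K) = (-12 - 2*(-4 + 2*(-2))) + K*(-3/7 + K/7) = (-12 - 2*(-4 - 4)) + K*(-3/7 + K/7) = (-12 - 2*(-8)) + K*(-3/7 + K/7) = (-12 + 16) + K*(-3/7 + K/7) = 4 + K*(-3/7 + K/7))
X(-9)*(-54) - 90 = (4 + (⅐)*(-9)*(-3 - 9))*(-54) - 90 = (4 + (⅐)*(-9)*(-12))*(-54) - 90 = (4 + 108/7)*(-54) - 90 = (136/7)*(-54) - 90 = -7344/7 - 90 = -7974/7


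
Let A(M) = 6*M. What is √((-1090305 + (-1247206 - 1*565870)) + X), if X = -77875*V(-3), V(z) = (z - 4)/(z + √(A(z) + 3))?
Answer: √((9255268 - 2903381*I*√15)/(-3 + I*√15)) ≈ 25.51 - 1724.0*I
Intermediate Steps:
V(z) = (-4 + z)/(z + √(3 + 6*z)) (V(z) = (z - 4)/(z + √(6*z + 3)) = (-4 + z)/(z + √(3 + 6*z)))
X = 545125/(-3 + I*√15) (X = -77875*(-4 - 3)/(-3 + √3*√(1 + 2*(-3))) = -77875*(-7)/(-3 + √3*√(1 - 6)) = -77875*(-7)/(-3 + √3*√(-5)) = -77875*(-7)/(-3 + √3*(I*√5)) = -77875*(-7)/(-3 + I*√15) = -(-545125)/(-3 + I*√15) = 545125/(-3 + I*√15) ≈ -68141.0 - 87969.0*I)
√((-1090305 + (-1247206 - 1*565870)) + X) = √((-1090305 + (-1247206 - 1*565870)) + (-545125/8 - 545125*I*√15/24)) = √((-1090305 + (-1247206 - 565870)) + (-545125/8 - 545125*I*√15/24)) = √((-1090305 - 1813076) + (-545125/8 - 545125*I*√15/24)) = √(-2903381 + (-545125/8 - 545125*I*√15/24)) = √(-23772173/8 - 545125*I*√15/24)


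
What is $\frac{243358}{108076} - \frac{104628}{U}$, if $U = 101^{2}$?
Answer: $- \frac{4412640385}{551241638} \approx -8.0049$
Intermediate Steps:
$U = 10201$
$\frac{243358}{108076} - \frac{104628}{U} = \frac{243358}{108076} - \frac{104628}{10201} = 243358 \cdot \frac{1}{108076} - \frac{104628}{10201} = \frac{121679}{54038} - \frac{104628}{10201} = - \frac{4412640385}{551241638}$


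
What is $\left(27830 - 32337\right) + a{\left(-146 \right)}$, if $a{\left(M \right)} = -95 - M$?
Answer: $-4456$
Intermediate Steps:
$\left(27830 - 32337\right) + a{\left(-146 \right)} = \left(27830 - 32337\right) - -51 = -4507 + \left(-95 + 146\right) = -4507 + 51 = -4456$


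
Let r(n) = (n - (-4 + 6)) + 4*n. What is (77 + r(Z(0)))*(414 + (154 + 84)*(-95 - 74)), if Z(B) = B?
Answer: -2985600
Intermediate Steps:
r(n) = -2 + 5*n (r(n) = (n - 1*2) + 4*n = (n - 2) + 4*n = (-2 + n) + 4*n = -2 + 5*n)
(77 + r(Z(0)))*(414 + (154 + 84)*(-95 - 74)) = (77 + (-2 + 5*0))*(414 + (154 + 84)*(-95 - 74)) = (77 + (-2 + 0))*(414 + 238*(-169)) = (77 - 2)*(414 - 40222) = 75*(-39808) = -2985600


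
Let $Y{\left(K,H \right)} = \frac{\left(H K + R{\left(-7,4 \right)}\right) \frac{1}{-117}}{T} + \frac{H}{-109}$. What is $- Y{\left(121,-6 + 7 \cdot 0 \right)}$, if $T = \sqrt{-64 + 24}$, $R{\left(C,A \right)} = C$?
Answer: $- \frac{6}{109} + \frac{733 i \sqrt{10}}{2340} \approx -0.055046 + 0.99058 i$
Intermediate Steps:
$T = 2 i \sqrt{10}$ ($T = \sqrt{-40} = 2 i \sqrt{10} \approx 6.3246 i$)
$Y{\left(K,H \right)} = - \frac{H}{109} - \frac{i \sqrt{10} \left(\frac{7}{117} - \frac{H K}{117}\right)}{20}$ ($Y{\left(K,H \right)} = \frac{\left(H K - 7\right) \frac{1}{-117}}{2 i \sqrt{10}} + \frac{H}{-109} = \left(-7 + H K\right) \left(- \frac{1}{117}\right) \left(- \frac{i \sqrt{10}}{20}\right) + H \left(- \frac{1}{109}\right) = \left(\frac{7}{117} - \frac{H K}{117}\right) \left(- \frac{i \sqrt{10}}{20}\right) - \frac{H}{109} = - \frac{i \sqrt{10} \left(\frac{7}{117} - \frac{H K}{117}\right)}{20} - \frac{H}{109} = - \frac{H}{109} - \frac{i \sqrt{10} \left(\frac{7}{117} - \frac{H K}{117}\right)}{20}$)
$- Y{\left(121,-6 + 7 \cdot 0 \right)} = - \frac{i \sqrt{10} \left(-763 + 109 \left(-6 + 7 \cdot 0\right) 121 + 234 i \left(-6 + 7 \cdot 0\right) \sqrt{10}\right)}{255060} = - \frac{i \sqrt{10} \left(-763 + 109 \left(-6 + 0\right) 121 + 234 i \left(-6 + 0\right) \sqrt{10}\right)}{255060} = - \frac{i \sqrt{10} \left(-763 + 109 \left(-6\right) 121 + 234 i \left(-6\right) \sqrt{10}\right)}{255060} = - \frac{i \sqrt{10} \left(-763 - 79134 - 1404 i \sqrt{10}\right)}{255060} = - \frac{i \sqrt{10} \left(-79897 - 1404 i \sqrt{10}\right)}{255060}$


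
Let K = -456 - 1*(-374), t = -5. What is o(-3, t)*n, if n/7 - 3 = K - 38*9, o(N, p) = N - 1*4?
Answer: 20629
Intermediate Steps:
o(N, p) = -4 + N (o(N, p) = N - 4 = -4 + N)
K = -82 (K = -456 + 374 = -82)
n = -2947 (n = 21 + 7*(-82 - 38*9) = 21 + 7*(-82 - 342) = 21 + 7*(-424) = 21 - 2968 = -2947)
o(-3, t)*n = (-4 - 3)*(-2947) = -7*(-2947) = 20629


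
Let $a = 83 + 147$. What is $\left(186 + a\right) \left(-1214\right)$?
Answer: $-505024$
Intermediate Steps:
$a = 230$
$\left(186 + a\right) \left(-1214\right) = \left(186 + 230\right) \left(-1214\right) = 416 \left(-1214\right) = -505024$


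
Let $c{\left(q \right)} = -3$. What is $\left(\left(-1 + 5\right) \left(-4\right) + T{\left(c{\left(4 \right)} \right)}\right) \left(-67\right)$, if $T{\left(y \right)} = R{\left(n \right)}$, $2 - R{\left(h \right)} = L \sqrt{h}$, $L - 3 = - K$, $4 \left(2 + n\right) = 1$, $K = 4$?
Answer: $938 - \frac{67 i \sqrt{7}}{2} \approx 938.0 - 88.633 i$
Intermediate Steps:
$n = - \frac{7}{4}$ ($n = -2 + \frac{1}{4} \cdot 1 = -2 + \frac{1}{4} = - \frac{7}{4} \approx -1.75$)
$L = -1$ ($L = 3 - 4 = -1$)
$R{\left(h \right)} = 2 + \sqrt{h}$ ($R{\left(h \right)} = 2 - - \sqrt{h} = 2 + \sqrt{h}$)
$T{\left(y \right)} = 2 + \frac{i \sqrt{7}}{2}$ ($T{\left(y \right)} = 2 + \sqrt{- \frac{7}{4}} = 2 + \frac{i \sqrt{7}}{2}$)
$\left(\left(-1 + 5\right) \left(-4\right) + T{\left(c{\left(4 \right)} \right)}\right) \left(-67\right) = \left(\left(-1 + 5\right) \left(-4\right) + \left(2 + \frac{i \sqrt{7}}{2}\right)\right) \left(-67\right) = \left(4 \left(-4\right) + \left(2 + \frac{i \sqrt{7}}{2}\right)\right) \left(-67\right) = \left(-16 + \left(2 + \frac{i \sqrt{7}}{2}\right)\right) \left(-67\right) = \left(-14 + \frac{i \sqrt{7}}{2}\right) \left(-67\right) = 938 - \frac{67 i \sqrt{7}}{2}$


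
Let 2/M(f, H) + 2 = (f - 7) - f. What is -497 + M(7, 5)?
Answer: -4475/9 ≈ -497.22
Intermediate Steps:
M(f, H) = -2/9 (M(f, H) = 2/(-2 + ((f - 7) - f)) = 2/(-2 + ((-7 + f) - f)) = 2/(-2 - 7) = 2/(-9) = 2*(-⅑) = -2/9)
-497 + M(7, 5) = -497 - 2/9 = -4475/9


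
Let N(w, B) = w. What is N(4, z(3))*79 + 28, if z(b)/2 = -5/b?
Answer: 344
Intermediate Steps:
z(b) = -10/b (z(b) = 2*(-5/b) = -10/b)
N(4, z(3))*79 + 28 = 4*79 + 28 = 316 + 28 = 344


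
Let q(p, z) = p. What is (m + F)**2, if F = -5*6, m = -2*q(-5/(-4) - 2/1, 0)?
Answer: 3249/4 ≈ 812.25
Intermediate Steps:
m = 3/2 (m = -2*(-5/(-4) - 2/1) = -2*(-5*(-1/4) - 2*1) = -2*(5/4 - 2) = -2*(-3/4) = 3/2 ≈ 1.5000)
F = -30
(m + F)**2 = (3/2 - 30)**2 = (-57/2)**2 = 3249/4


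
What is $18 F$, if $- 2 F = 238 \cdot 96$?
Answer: $-205632$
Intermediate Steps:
$F = -11424$ ($F = - \frac{238 \cdot 96}{2} = \left(- \frac{1}{2}\right) 22848 = -11424$)
$18 F = 18 \left(-11424\right) = -205632$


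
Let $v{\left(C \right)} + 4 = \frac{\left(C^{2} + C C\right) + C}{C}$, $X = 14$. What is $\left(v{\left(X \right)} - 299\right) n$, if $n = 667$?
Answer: $-182758$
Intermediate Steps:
$v{\left(C \right)} = -4 + \frac{C + 2 C^{2}}{C}$ ($v{\left(C \right)} = -4 + \frac{\left(C^{2} + C C\right) + C}{C} = -4 + \frac{\left(C^{2} + C^{2}\right) + C}{C} = -4 + \frac{2 C^{2} + C}{C} = -4 + \frac{C + 2 C^{2}}{C}$)
$\left(v{\left(X \right)} - 299\right) n = \left(\left(-3 + 2 \cdot 14\right) - 299\right) 667 = \left(\left(-3 + 28\right) - 299\right) 667 = \left(25 - 299\right) 667 = \left(-274\right) 667 = -182758$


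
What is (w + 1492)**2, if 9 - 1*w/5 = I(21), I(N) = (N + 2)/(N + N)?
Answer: 4152384721/1764 ≈ 2.3540e+6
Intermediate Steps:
I(N) = (2 + N)/(2*N) (I(N) = (2 + N)/((2*N)) = (2 + N)*(1/(2*N)) = (2 + N)/(2*N))
w = 1775/42 (w = 45 - 5*(2 + 21)/(2*21) = 45 - 5*23/(2*21) = 45 - 5*23/42 = 45 - 115/42 = 1775/42 ≈ 42.262)
(w + 1492)**2 = (1775/42 + 1492)**2 = (64439/42)**2 = 4152384721/1764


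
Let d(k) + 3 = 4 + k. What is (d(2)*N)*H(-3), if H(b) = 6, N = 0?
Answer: 0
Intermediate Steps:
d(k) = 1 + k (d(k) = -3 + (4 + k) = 1 + k)
(d(2)*N)*H(-3) = ((1 + 2)*0)*6 = (3*0)*6 = 0*6 = 0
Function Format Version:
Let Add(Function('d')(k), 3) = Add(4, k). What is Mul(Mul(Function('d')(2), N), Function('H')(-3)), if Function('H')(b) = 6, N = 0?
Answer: 0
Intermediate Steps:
Function('d')(k) = Add(1, k) (Function('d')(k) = Add(-3, Add(4, k)) = Add(1, k))
Mul(Mul(Function('d')(2), N), Function('H')(-3)) = Mul(Mul(Add(1, 2), 0), 6) = Mul(Mul(3, 0), 6) = Mul(0, 6) = 0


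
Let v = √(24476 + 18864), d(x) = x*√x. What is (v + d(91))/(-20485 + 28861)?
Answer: √10835/4188 + 91*√91/8376 ≈ 0.12849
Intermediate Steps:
d(x) = x^(3/2)
v = 2*√10835 (v = √43340 = 2*√10835 ≈ 208.18)
(v + d(91))/(-20485 + 28861) = (2*√10835 + 91^(3/2))/(-20485 + 28861) = (2*√10835 + 91*√91)/8376 = (2*√10835 + 91*√91)*(1/8376) = √10835/4188 + 91*√91/8376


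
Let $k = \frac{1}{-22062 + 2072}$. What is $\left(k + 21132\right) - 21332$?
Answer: $- \frac{3998001}{19990} \approx -200.0$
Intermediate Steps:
$k = - \frac{1}{19990}$ ($k = \frac{1}{-19990} = - \frac{1}{19990} \approx -5.0025 \cdot 10^{-5}$)
$\left(k + 21132\right) - 21332 = \left(- \frac{1}{19990} + 21132\right) - 21332 = \frac{422428679}{19990} - 21332 = - \frac{3998001}{19990}$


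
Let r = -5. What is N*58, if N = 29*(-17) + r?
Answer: -28884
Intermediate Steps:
N = -498 (N = 29*(-17) - 5 = -493 - 5 = -498)
N*58 = -498*58 = -28884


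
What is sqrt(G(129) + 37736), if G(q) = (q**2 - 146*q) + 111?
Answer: sqrt(35654) ≈ 188.82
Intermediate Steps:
G(q) = 111 + q**2 - 146*q
sqrt(G(129) + 37736) = sqrt((111 + 129**2 - 146*129) + 37736) = sqrt((111 + 16641 - 18834) + 37736) = sqrt(-2082 + 37736) = sqrt(35654)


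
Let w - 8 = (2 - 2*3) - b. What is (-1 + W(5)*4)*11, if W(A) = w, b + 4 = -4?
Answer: 517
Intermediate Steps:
b = -8 (b = -4 - 4 = -8)
w = 12 (w = 8 + ((2 - 2*3) - 1*(-8)) = 8 + ((2 - 6) + 8) = 8 + (-4 + 8) = 8 + 4 = 12)
W(A) = 12
(-1 + W(5)*4)*11 = (-1 + 12*4)*11 = (-1 + 48)*11 = 47*11 = 517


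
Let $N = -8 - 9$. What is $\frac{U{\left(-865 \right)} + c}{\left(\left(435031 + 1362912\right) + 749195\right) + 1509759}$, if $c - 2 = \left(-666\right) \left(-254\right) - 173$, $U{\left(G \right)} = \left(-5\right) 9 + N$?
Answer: $\frac{168931}{4056897} \approx 0.04164$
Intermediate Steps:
$N = -17$
$U{\left(G \right)} = -62$ ($U{\left(G \right)} = \left(-5\right) 9 - 17 = -45 - 17 = -62$)
$c = 168993$ ($c = 2 - -168991 = 2 + \left(169164 - 173\right) = 2 + 168991 = 168993$)
$\frac{U{\left(-865 \right)} + c}{\left(\left(435031 + 1362912\right) + 749195\right) + 1509759} = \frac{-62 + 168993}{\left(\left(435031 + 1362912\right) + 749195\right) + 1509759} = \frac{168931}{\left(1797943 + 749195\right) + 1509759} = \frac{168931}{2547138 + 1509759} = \frac{168931}{4056897}$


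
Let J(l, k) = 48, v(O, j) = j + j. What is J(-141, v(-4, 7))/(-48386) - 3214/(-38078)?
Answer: 38421215/460610527 ≈ 0.083414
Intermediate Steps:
v(O, j) = 2*j
J(-141, v(-4, 7))/(-48386) - 3214/(-38078) = 48/(-48386) - 3214/(-38078) = 48*(-1/48386) - 3214*(-1/38078) = -24/24193 + 1607/19039 = 38421215/460610527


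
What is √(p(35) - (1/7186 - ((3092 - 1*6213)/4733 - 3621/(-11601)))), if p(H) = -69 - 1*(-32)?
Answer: I*√646035562700716450551654/131521844046 ≈ 6.1113*I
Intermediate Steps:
p(H) = -37 (p(H) = -69 + 32 = -37)
√(p(35) - (1/7186 - ((3092 - 1*6213)/4733 - 3621/(-11601)))) = √(-37 - (1/7186 - ((3092 - 1*6213)/4733 - 3621/(-11601)))) = √(-37 - (1/7186 - ((3092 - 6213)*(1/4733) - 3621*(-1/11601)))) = √(-37 - (1/7186 - (-3121*1/4733 + 1207/3867))) = √(-37 - (1/7186 - (-3121/4733 + 1207/3867))) = √(-37 - (1/7186 - 1*(-6356176/18302511))) = √(-37 - (1/7186 + 6356176/18302511)) = √(-37 - 1*45693783247/131521844046) = √(-37 - 45693783247/131521844046) = √(-4912002012949/131521844046) = I*√646035562700716450551654/131521844046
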